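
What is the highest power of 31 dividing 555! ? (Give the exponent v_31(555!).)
v_31(555!) = 17

Legendre's formula: v_p(n!) = Σ_{k ≥ 1} ⌊n / p^k⌋. For p = 31, n = 555, the terms are:
  ⌊555/31^1⌋ = ⌊555/31⌋ = 17
(the next term ⌊555/31^2⌋ = 0, terminating the sum). Summing: v_31(555!) = 17 = 17.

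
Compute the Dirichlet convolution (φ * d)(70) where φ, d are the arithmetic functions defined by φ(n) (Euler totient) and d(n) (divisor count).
(φ * d)(70) = 144

Divisors of 70: [1, 2, 5, 7, 10, 14, 35, 70]. For each d | 70:
  d = 1: φ(1) · d(70/1) = 1 · 8 = 8
  d = 2: φ(2) · d(70/2) = 1 · 4 = 4
  d = 5: φ(5) · d(70/5) = 4 · 4 = 16
  d = 7: φ(7) · d(70/7) = 6 · 4 = 24
  d = 10: φ(10) · d(70/10) = 4 · 2 = 8
  d = 14: φ(14) · d(70/14) = 6 · 2 = 12
  d = 35: φ(35) · d(70/35) = 24 · 2 = 48
  d = 70: φ(70) · d(70/70) = 24 · 1 = 24
Summing: (φ * d)(70) = 8 + 4 + 16 + 24 + 8 + 12 + 48 + 24 = 144.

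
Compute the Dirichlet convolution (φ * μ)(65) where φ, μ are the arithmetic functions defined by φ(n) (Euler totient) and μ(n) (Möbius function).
(φ * μ)(65) = 33

Divisors of 65: [1, 5, 13, 65]. For each d | 65:
  d = 1: φ(1) · μ(65/1) = 1 · 1 = 1
  d = 5: φ(5) · μ(65/5) = 4 · -1 = -4
  d = 13: φ(13) · μ(65/13) = 12 · -1 = -12
  d = 65: φ(65) · μ(65/65) = 48 · 1 = 48
Summing: (φ * μ)(65) = 1 + -4 + -12 + 48 = 33.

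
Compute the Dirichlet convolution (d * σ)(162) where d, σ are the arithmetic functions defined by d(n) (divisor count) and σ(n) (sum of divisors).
(d * σ)(162) = 1305

Divisors of 162: [1, 2, 3, 6, 9, 18, 27, 54, 81, 162]. For each d | 162:
  d = 1: d(1) · σ(162/1) = 1 · 363 = 363
  d = 2: d(2) · σ(162/2) = 2 · 121 = 242
  d = 3: d(3) · σ(162/3) = 2 · 120 = 240
  d = 6: d(6) · σ(162/6) = 4 · 40 = 160
  d = 9: d(9) · σ(162/9) = 3 · 39 = 117
  d = 18: d(18) · σ(162/18) = 6 · 13 = 78
  d = 27: d(27) · σ(162/27) = 4 · 12 = 48
  d = 54: d(54) · σ(162/54) = 8 · 4 = 32
  d = 81: d(81) · σ(162/81) = 5 · 3 = 15
  d = 162: d(162) · σ(162/162) = 10 · 1 = 10
Summing: (d * σ)(162) = 363 + 242 + 240 + 160 + 117 + 78 + 48 + 32 + 15 + 10 = 1305.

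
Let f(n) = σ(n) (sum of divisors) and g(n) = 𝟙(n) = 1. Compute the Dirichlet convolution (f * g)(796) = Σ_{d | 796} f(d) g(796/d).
(σ * 𝟙)(796) = 2211

Divisors of 796: [1, 2, 4, 199, 398, 796]. For each d | 796:
  d = 1: σ(1) · 𝟙(796/1) = 1 · 1 = 1
  d = 2: σ(2) · 𝟙(796/2) = 3 · 1 = 3
  d = 4: σ(4) · 𝟙(796/4) = 7 · 1 = 7
  d = 199: σ(199) · 𝟙(796/199) = 200 · 1 = 200
  d = 398: σ(398) · 𝟙(796/398) = 600 · 1 = 600
  d = 796: σ(796) · 𝟙(796/796) = 1400 · 1 = 1400
Summing: (σ * 𝟙)(796) = 1 + 3 + 7 + 200 + 600 + 1400 = 2211.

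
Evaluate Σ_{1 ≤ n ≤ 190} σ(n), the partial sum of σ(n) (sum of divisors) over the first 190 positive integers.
Σ_{n ≤ 190} σ(n) = 29790

Compute σ(n) for each 1 ≤ n ≤ 190: σ(1) = 1, σ(2) = 3, σ(3) = 4, σ(4) = 7, σ(5) = 6, σ(6) = 12, σ(7) = 8, σ(8) = 15, σ(9) = 13, σ(10) = 18, σ(11) = 12, σ(12) = 28, σ(13) = 14, σ(14) = 24, σ(15) = 24, σ(16) = 31, σ(17) = 18, σ(18) = 39, σ(19) = 20, σ(20) = 42, σ(21) = 32, σ(22) = 36, σ(23) = 24, σ(24) = 60, σ(25) = 31, σ(26) = 42, σ(27) = 40, σ(28) = 56, σ(29) = 30, σ(30) = 72, σ(31) = 32, σ(32) = 63, σ(33) = 48, σ(34) = 54, σ(35) = 48, σ(36) = 91, σ(37) = 38, σ(38) = 60, σ(39) = 56, σ(40) = 90, σ(41) = 42, σ(42) = 96, σ(43) = 44, σ(44) = 84, σ(45) = 78, σ(46) = 72, σ(47) = 48, σ(48) = 124, σ(49) = 57, σ(50) = 93, σ(51) = 72, σ(52) = 98, σ(53) = 54, σ(54) = 120, σ(55) = 72, σ(56) = 120, σ(57) = 80, σ(58) = 90, σ(59) = 60, σ(60) = 168, σ(61) = 62, σ(62) = 96, σ(63) = 104, σ(64) = 127, σ(65) = 84, σ(66) = 144, σ(67) = 68, σ(68) = 126, σ(69) = 96, σ(70) = 144, σ(71) = 72, σ(72) = 195, σ(73) = 74, σ(74) = 114, σ(75) = 124, σ(76) = 140, σ(77) = 96, σ(78) = 168, σ(79) = 80, σ(80) = 186, σ(81) = 121, σ(82) = 126, σ(83) = 84, σ(84) = 224, σ(85) = 108, σ(86) = 132, σ(87) = 120, σ(88) = 180, σ(89) = 90, σ(90) = 234, σ(91) = 112, σ(92) = 168, σ(93) = 128, σ(94) = 144, σ(95) = 120, σ(96) = 252, σ(97) = 98, σ(98) = 171, σ(99) = 156, σ(100) = 217, σ(101) = 102, σ(102) = 216, σ(103) = 104, σ(104) = 210, σ(105) = 192, σ(106) = 162, σ(107) = 108, σ(108) = 280, σ(109) = 110, σ(110) = 216, σ(111) = 152, σ(112) = 248, σ(113) = 114, σ(114) = 240, σ(115) = 144, σ(116) = 210, σ(117) = 182, σ(118) = 180, σ(119) = 144, σ(120) = 360, σ(121) = 133, σ(122) = 186, σ(123) = 168, σ(124) = 224, σ(125) = 156, σ(126) = 312, σ(127) = 128, σ(128) = 255, σ(129) = 176, σ(130) = 252, σ(131) = 132, σ(132) = 336, σ(133) = 160, σ(134) = 204, σ(135) = 240, σ(136) = 270, σ(137) = 138, σ(138) = 288, σ(139) = 140, σ(140) = 336, σ(141) = 192, σ(142) = 216, σ(143) = 168, σ(144) = 403, σ(145) = 180, σ(146) = 222, σ(147) = 228, σ(148) = 266, σ(149) = 150, σ(150) = 372, σ(151) = 152, σ(152) = 300, σ(153) = 234, σ(154) = 288, σ(155) = 192, σ(156) = 392, σ(157) = 158, σ(158) = 240, σ(159) = 216, σ(160) = 378, σ(161) = 192, σ(162) = 363, σ(163) = 164, σ(164) = 294, σ(165) = 288, σ(166) = 252, σ(167) = 168, σ(168) = 480, σ(169) = 183, σ(170) = 324, σ(171) = 260, σ(172) = 308, σ(173) = 174, σ(174) = 360, σ(175) = 248, σ(176) = 372, σ(177) = 240, σ(178) = 270, σ(179) = 180, σ(180) = 546, σ(181) = 182, σ(182) = 336, σ(183) = 248, σ(184) = 360, σ(185) = 228, σ(186) = 384, σ(187) = 216, σ(188) = 336, σ(189) = 320, σ(190) = 360. Summing all 190 values: 29790. (Average order: Σ_{n ≤ x} σ(n) ~ (π²/12) x². For x = 190, (π²/12)·190² ≈ 29691.06.)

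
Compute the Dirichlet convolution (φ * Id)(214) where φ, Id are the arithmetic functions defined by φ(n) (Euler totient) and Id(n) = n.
(φ * Id)(214) = 639

Divisors of 214: [1, 2, 107, 214]. For each d | 214:
  d = 1: φ(1) · Id(214/1) = 1 · 214 = 214
  d = 2: φ(2) · Id(214/2) = 1 · 107 = 107
  d = 107: φ(107) · Id(214/107) = 106 · 2 = 212
  d = 214: φ(214) · Id(214/214) = 106 · 1 = 106
Summing: (φ * Id)(214) = 214 + 107 + 212 + 106 = 639.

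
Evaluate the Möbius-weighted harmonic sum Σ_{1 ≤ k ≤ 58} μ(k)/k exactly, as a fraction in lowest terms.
Σ μ(k)/k = 540928002430567981/16294579238595022365

Values of μ(k) for 1 ≤ k ≤ 58: μ(1) = 1, μ(2) = -1, μ(3) = -1, μ(5) = -1, μ(6) = 1, μ(7) = -1, μ(10) = 1, μ(11) = -1, μ(13) = -1, μ(14) = 1, μ(15) = 1, μ(17) = -1, μ(19) = -1, μ(21) = 1, μ(22) = 1, μ(23) = -1, μ(26) = 1, μ(29) = -1, μ(30) = -1, μ(31) = -1, μ(33) = 1, μ(34) = 1, μ(35) = 1, μ(37) = -1, μ(38) = 1, μ(39) = 1, μ(41) = -1, μ(42) = -1, μ(43) = -1, μ(46) = 1, μ(47) = -1, μ(51) = 1, μ(53) = -1, μ(55) = 1, μ(57) = 1, μ(58) = 1, with μ = 0 on non-squarefree integers. Summing μ(k)/k for k where μ(k) ≠ 0 gives 540928002430567981/16294579238595022365 ≈ 0.0332. (PNT ⟺ this sum → 0 as n → ∞.)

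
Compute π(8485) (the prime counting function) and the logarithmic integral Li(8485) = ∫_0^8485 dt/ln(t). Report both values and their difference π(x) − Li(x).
π(8485) = 1059;  Li(8485) ≈ 1080.20;  π(x) − Li(x) ≈ -21.20.

Direct count of primes ≤ 8485 gives π(8485) = 1059. Numerical evaluation of the logarithmic integral gives Li(8485) ≈ 1080.20. The difference π(x) − Li(x) ≈ -21.20 is typically negative for small/moderate x (Li(x) overestimates), though Littlewood's theorem shows this sign changes infinitely often.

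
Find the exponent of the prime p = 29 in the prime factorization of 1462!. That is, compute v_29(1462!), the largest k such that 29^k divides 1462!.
v_29(1462!) = 51

Legendre's formula: v_p(n!) = Σ_{k ≥ 1} ⌊n / p^k⌋. For p = 29, n = 1462, the terms are:
  ⌊1462/29^1⌋ = ⌊1462/29⌋ = 50
  ⌊1462/29^2⌋ = ⌊1462/841⌋ = 1
(the next term ⌊1462/29^3⌋ = 0, terminating the sum). Summing: v_29(1462!) = 50 + 1 = 51.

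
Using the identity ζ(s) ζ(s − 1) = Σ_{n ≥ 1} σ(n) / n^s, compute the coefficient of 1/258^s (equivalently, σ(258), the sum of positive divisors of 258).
σ(258) = 528

In the product (Σ m^0/m^s)(Σ k / k^s) = Σ (Σ_{d | n} d) / n^s, the coefficient of 1/n^s is σ(n) = Σ_{d | n} d. For n = 258, divisors are [1, 2, 3, 6, 43, 86, 129, 258]; summing: σ(258) = 528.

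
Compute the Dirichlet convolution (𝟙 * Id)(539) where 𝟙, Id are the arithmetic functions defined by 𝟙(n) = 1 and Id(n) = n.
(𝟙 * Id)(539) = 684

Divisors of 539: [1, 7, 11, 49, 77, 539]. For each d | 539:
  d = 1: 𝟙(1) · Id(539/1) = 1 · 539 = 539
  d = 7: 𝟙(7) · Id(539/7) = 1 · 77 = 77
  d = 11: 𝟙(11) · Id(539/11) = 1 · 49 = 49
  d = 49: 𝟙(49) · Id(539/49) = 1 · 11 = 11
  d = 77: 𝟙(77) · Id(539/77) = 1 · 7 = 7
  d = 539: 𝟙(539) · Id(539/539) = 1 · 1 = 1
Summing: (𝟙 * Id)(539) = 539 + 77 + 49 + 11 + 7 + 1 = 684.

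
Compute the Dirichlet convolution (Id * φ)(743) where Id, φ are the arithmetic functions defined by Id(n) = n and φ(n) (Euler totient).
(Id * φ)(743) = 1485

Divisors of 743: [1, 743]. For each d | 743:
  d = 1: Id(1) · φ(743/1) = 1 · 742 = 742
  d = 743: Id(743) · φ(743/743) = 743 · 1 = 743
Summing: (Id * φ)(743) = 742 + 743 = 1485.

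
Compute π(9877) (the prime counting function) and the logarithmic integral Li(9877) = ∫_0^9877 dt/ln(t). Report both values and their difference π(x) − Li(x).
π(9877) = 1218;  Li(9877) ≈ 1232.77;  π(x) − Li(x) ≈ -14.77.

Direct count of primes ≤ 9877 gives π(9877) = 1218. Numerical evaluation of the logarithmic integral gives Li(9877) ≈ 1232.77. The difference π(x) − Li(x) ≈ -14.77 is typically negative for small/moderate x (Li(x) overestimates), though Littlewood's theorem shows this sign changes infinitely often.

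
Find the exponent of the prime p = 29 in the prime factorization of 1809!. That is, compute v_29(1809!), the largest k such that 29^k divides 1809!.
v_29(1809!) = 64

Legendre's formula: v_p(n!) = Σ_{k ≥ 1} ⌊n / p^k⌋. For p = 29, n = 1809, the terms are:
  ⌊1809/29^1⌋ = ⌊1809/29⌋ = 62
  ⌊1809/29^2⌋ = ⌊1809/841⌋ = 2
(the next term ⌊1809/29^3⌋ = 0, terminating the sum). Summing: v_29(1809!) = 62 + 2 = 64.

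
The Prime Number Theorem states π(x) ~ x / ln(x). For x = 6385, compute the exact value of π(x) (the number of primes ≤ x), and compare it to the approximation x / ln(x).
π(6385) = 832;  x/ln(x) ≈ 728.74;  relative error ≈ 12.41%.

Directly count primes up to 6385: π(6385) = 832. The PNT approximation gives 6385/ln(6385) ≈ 6385/8.76171 ≈ 728.74. Relative error (π(x) − x/ln(x)) / π(x) ≈ 12.41%; the approximation is known to undercount slightly (Li(x) is a better estimate).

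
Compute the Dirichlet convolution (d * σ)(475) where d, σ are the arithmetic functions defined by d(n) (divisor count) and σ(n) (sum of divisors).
(d * σ)(475) = 1012

Divisors of 475: [1, 5, 19, 25, 95, 475]. For each d | 475:
  d = 1: d(1) · σ(475/1) = 1 · 620 = 620
  d = 5: d(5) · σ(475/5) = 2 · 120 = 240
  d = 19: d(19) · σ(475/19) = 2 · 31 = 62
  d = 25: d(25) · σ(475/25) = 3 · 20 = 60
  d = 95: d(95) · σ(475/95) = 4 · 6 = 24
  d = 475: d(475) · σ(475/475) = 6 · 1 = 6
Summing: (d * σ)(475) = 620 + 240 + 62 + 60 + 24 + 6 = 1012.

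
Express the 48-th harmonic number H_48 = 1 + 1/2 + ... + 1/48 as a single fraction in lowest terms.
H_48 = 282000222059796592919/63245806209101973600

Direct summation: H_48 = 1 + 1/2 + ... + 1/48. The least common denominator is lcm(1, ..., 48) = 442720643463713815200; over this denominator the numerator is 442720643463713815200 + 221360321731856907600 + 147573547821237938400 + 110680160865928453800 + 88544128692742763040 + 73786773910618969200 + 63245806209101973600 + 55340080432964226900 + 49191182607079312800 + 44272064346371381520 + 40247331223973983200 + 36893386955309484600 + 34055434112593370400 + 31622903104550986800 + 29514709564247587680 + 27670040216482113450 + 26042390791983165600 + 24595591303539656400 + 23301086498090200800 + 22136032173185690760 + 21081935403033991200 + 20123665611986991600 + 19248723628857122400 + 18446693477654742300 + 17708825738548552608 + 17027717056296685200 + 16397060869026437600 + 15811451552275493400 + 15266229084955648800 + 14757354782123793840 + 14281311079474639200 + 13835020108241056725 + 13415777074657994400 + 13021195395991582800 + 12649161241820394720 + 12297795651769828200 + 11965422796316589600 + 11650543249045100400 + 11351811370864456800 + 11068016086592845380 + 10798064474724727200 + 10540967701516995600 + 10295828917760786400 + 10061832805993495800 + 9838236521415862560 + 9624361814428561200 + 9419588158802421600 + 9223346738827371150 = 1974001554418576150433, so H_48 = 1974001554418576150433/442720643463713815200; reducing by gcd(1974001554418576150433, 442720643463713815200) = 7 gives 282000222059796592919/63245806209101973600 ≈ 4.45880. (The PNT-adjacent estimate ln(48) + γ ≈ 4.44842 matches within O(1/n).)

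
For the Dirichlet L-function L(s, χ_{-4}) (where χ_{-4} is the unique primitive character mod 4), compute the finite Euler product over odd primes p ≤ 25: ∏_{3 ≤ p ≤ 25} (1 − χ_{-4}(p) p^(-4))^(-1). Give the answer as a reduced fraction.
∏ = 2907090265708363109850475/2939590979896221115088896

The odd primes p ≤ 25 are [3, 5, 7, 11, 13, 17, 19, 23]. For each, χ(p) = 1 if p ≡ 1 mod 4, χ(p) = −1 if p ≡ 3 mod 4. Taking (1 − χ(p)/p^4)^(-1) = p^4/(p^4 − χ(p)): (1 − (-1)/3^4)^(-1) · (1 − (1)/5^4)^(-1) · (1 − (-1)/7^4)^(-1) · (1 − (-1)/11^4)^(-1) · (1 − (1)/13^4)^(-1) · (1 − (1)/17^4)^(-1) · (1 − (-1)/19^4)^(-1) · (1 − (-1)/23^4)^(-1) = 2907090265708363109850475/2939590979896221115088896.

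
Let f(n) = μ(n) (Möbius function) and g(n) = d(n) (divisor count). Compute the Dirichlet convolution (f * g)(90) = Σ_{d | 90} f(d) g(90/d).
(μ * d)(90) = 1

Divisors of 90: [1, 2, 3, 5, 6, 9, 10, 15, 18, 30, 45, 90]. For each d | 90:
  d = 1: μ(1) · d(90/1) = 1 · 12 = 12
  d = 2: μ(2) · d(90/2) = -1 · 6 = -6
  d = 3: μ(3) · d(90/3) = -1 · 8 = -8
  d = 5: μ(5) · d(90/5) = -1 · 6 = -6
  d = 6: μ(6) · d(90/6) = 1 · 4 = 4
  d = 9: μ(9) · d(90/9) = 0 · 4 = 0
  d = 10: μ(10) · d(90/10) = 1 · 3 = 3
  d = 15: μ(15) · d(90/15) = 1 · 4 = 4
  d = 18: μ(18) · d(90/18) = 0 · 2 = 0
  d = 30: μ(30) · d(90/30) = -1 · 2 = -2
  d = 45: μ(45) · d(90/45) = 0 · 2 = 0
  d = 90: μ(90) · d(90/90) = 0 · 1 = 0
Summing: (μ * d)(90) = 12 + -6 + -8 + -6 + 4 + 0 + 3 + 4 + 0 + -2 + 0 + 0 = 1.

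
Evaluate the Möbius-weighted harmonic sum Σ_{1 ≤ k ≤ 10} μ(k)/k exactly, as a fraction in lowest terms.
Σ μ(k)/k = 19/210

Values of μ(k) for 1 ≤ k ≤ 10: μ(1) = 1, μ(2) = -1, μ(3) = -1, μ(5) = -1, μ(6) = 1, μ(7) = -1, μ(10) = 1, with μ = 0 on non-squarefree integers. Summing μ(k)/k for k where μ(k) ≠ 0 gives 19/210 ≈ 0.0905. (PNT ⟺ this sum → 0 as n → ∞.)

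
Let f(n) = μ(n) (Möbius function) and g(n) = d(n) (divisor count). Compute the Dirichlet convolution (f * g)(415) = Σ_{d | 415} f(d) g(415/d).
(μ * d)(415) = 1

Divisors of 415: [1, 5, 83, 415]. For each d | 415:
  d = 1: μ(1) · d(415/1) = 1 · 4 = 4
  d = 5: μ(5) · d(415/5) = -1 · 2 = -2
  d = 83: μ(83) · d(415/83) = -1 · 2 = -2
  d = 415: μ(415) · d(415/415) = 1 · 1 = 1
Summing: (μ * d)(415) = 4 + -2 + -2 + 1 = 1.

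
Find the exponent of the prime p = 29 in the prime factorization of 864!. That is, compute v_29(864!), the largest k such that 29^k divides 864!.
v_29(864!) = 30

Legendre's formula: v_p(n!) = Σ_{k ≥ 1} ⌊n / p^k⌋. For p = 29, n = 864, the terms are:
  ⌊864/29^1⌋ = ⌊864/29⌋ = 29
  ⌊864/29^2⌋ = ⌊864/841⌋ = 1
(the next term ⌊864/29^3⌋ = 0, terminating the sum). Summing: v_29(864!) = 29 + 1 = 30.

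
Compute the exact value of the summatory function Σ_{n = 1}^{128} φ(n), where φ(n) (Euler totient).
Σ_{n ≤ 128} φ(n) = 5022

Compute φ(n) for each 1 ≤ n ≤ 128: φ(1) = 1, φ(2) = 1, φ(3) = 2, φ(4) = 2, φ(5) = 4, φ(6) = 2, φ(7) = 6, φ(8) = 4, φ(9) = 6, φ(10) = 4, φ(11) = 10, φ(12) = 4, φ(13) = 12, φ(14) = 6, φ(15) = 8, φ(16) = 8, φ(17) = 16, φ(18) = 6, φ(19) = 18, φ(20) = 8, φ(21) = 12, φ(22) = 10, φ(23) = 22, φ(24) = 8, φ(25) = 20, φ(26) = 12, φ(27) = 18, φ(28) = 12, φ(29) = 28, φ(30) = 8, φ(31) = 30, φ(32) = 16, φ(33) = 20, φ(34) = 16, φ(35) = 24, φ(36) = 12, φ(37) = 36, φ(38) = 18, φ(39) = 24, φ(40) = 16, φ(41) = 40, φ(42) = 12, φ(43) = 42, φ(44) = 20, φ(45) = 24, φ(46) = 22, φ(47) = 46, φ(48) = 16, φ(49) = 42, φ(50) = 20, φ(51) = 32, φ(52) = 24, φ(53) = 52, φ(54) = 18, φ(55) = 40, φ(56) = 24, φ(57) = 36, φ(58) = 28, φ(59) = 58, φ(60) = 16, φ(61) = 60, φ(62) = 30, φ(63) = 36, φ(64) = 32, φ(65) = 48, φ(66) = 20, φ(67) = 66, φ(68) = 32, φ(69) = 44, φ(70) = 24, φ(71) = 70, φ(72) = 24, φ(73) = 72, φ(74) = 36, φ(75) = 40, φ(76) = 36, φ(77) = 60, φ(78) = 24, φ(79) = 78, φ(80) = 32, φ(81) = 54, φ(82) = 40, φ(83) = 82, φ(84) = 24, φ(85) = 64, φ(86) = 42, φ(87) = 56, φ(88) = 40, φ(89) = 88, φ(90) = 24, φ(91) = 72, φ(92) = 44, φ(93) = 60, φ(94) = 46, φ(95) = 72, φ(96) = 32, φ(97) = 96, φ(98) = 42, φ(99) = 60, φ(100) = 40, φ(101) = 100, φ(102) = 32, φ(103) = 102, φ(104) = 48, φ(105) = 48, φ(106) = 52, φ(107) = 106, φ(108) = 36, φ(109) = 108, φ(110) = 40, φ(111) = 72, φ(112) = 48, φ(113) = 112, φ(114) = 36, φ(115) = 88, φ(116) = 56, φ(117) = 72, φ(118) = 58, φ(119) = 96, φ(120) = 32, φ(121) = 110, φ(122) = 60, φ(123) = 80, φ(124) = 60, φ(125) = 100, φ(126) = 36, φ(127) = 126, φ(128) = 64. Summing all 128 values: 5022. (Average order: Σ_{n ≤ x} φ(n) ~ (3/π²) x². For x = 128, (3/π²)·128² ≈ 4980.14.)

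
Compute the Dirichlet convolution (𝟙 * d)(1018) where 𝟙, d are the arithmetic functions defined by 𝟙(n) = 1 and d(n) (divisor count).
(𝟙 * d)(1018) = 9

Divisors of 1018: [1, 2, 509, 1018]. For each d | 1018:
  d = 1: 𝟙(1) · d(1018/1) = 1 · 4 = 4
  d = 2: 𝟙(2) · d(1018/2) = 1 · 2 = 2
  d = 509: 𝟙(509) · d(1018/509) = 1 · 2 = 2
  d = 1018: 𝟙(1018) · d(1018/1018) = 1 · 1 = 1
Summing: (𝟙 * d)(1018) = 4 + 2 + 2 + 1 = 9.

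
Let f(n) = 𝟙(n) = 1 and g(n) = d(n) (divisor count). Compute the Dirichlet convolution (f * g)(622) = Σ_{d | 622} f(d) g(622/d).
(𝟙 * d)(622) = 9

Divisors of 622: [1, 2, 311, 622]. For each d | 622:
  d = 1: 𝟙(1) · d(622/1) = 1 · 4 = 4
  d = 2: 𝟙(2) · d(622/2) = 1 · 2 = 2
  d = 311: 𝟙(311) · d(622/311) = 1 · 2 = 2
  d = 622: 𝟙(622) · d(622/622) = 1 · 1 = 1
Summing: (𝟙 * d)(622) = 4 + 2 + 2 + 1 = 9.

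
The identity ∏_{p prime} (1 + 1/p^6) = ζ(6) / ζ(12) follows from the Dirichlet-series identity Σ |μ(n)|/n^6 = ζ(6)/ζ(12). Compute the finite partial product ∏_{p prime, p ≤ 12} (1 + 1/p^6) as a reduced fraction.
∏ = 15453694564228141/15193991508488100

The primes p ≤ 12 are [2, 3, 5, 7, 11]. For each, (1 + 1/p^6) = (p^6 + 1)/p^6. Multiplying these fractions over p ∈ [2, 3, 5, 7, 11] gives 15453694564228141/15193991508488100. (In the limit P → ∞ this tends to ζ(6)/ζ(12).)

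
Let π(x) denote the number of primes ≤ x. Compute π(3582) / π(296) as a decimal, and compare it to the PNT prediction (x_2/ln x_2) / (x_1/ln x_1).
π(3582)/π(296) = 501/62 ≈ 8.0806;  PNT prediction ≈ 8.4144.

π(296) = 62 and π(3582) = 501, so π(3582)/π(296) ≈ 8.0806. The PNT-predicted ratio is (3582/ln(3582)) / (296/ln(296)) ≈ 8.4144. The two agree to within a few percent, as expected.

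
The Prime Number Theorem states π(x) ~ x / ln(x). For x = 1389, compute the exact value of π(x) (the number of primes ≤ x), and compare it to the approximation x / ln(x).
π(1389) = 221;  x/ln(x) ≈ 191.95;  relative error ≈ 13.15%.

Directly count primes up to 1389: π(1389) = 221. The PNT approximation gives 1389/ln(1389) ≈ 1389/7.23634 ≈ 191.95. Relative error (π(x) − x/ln(x)) / π(x) ≈ 13.15%; the approximation is known to undercount slightly (Li(x) is a better estimate).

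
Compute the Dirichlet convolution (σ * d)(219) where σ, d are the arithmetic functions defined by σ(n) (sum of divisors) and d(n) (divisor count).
(σ * d)(219) = 456

Divisors of 219: [1, 3, 73, 219]. For each d | 219:
  d = 1: σ(1) · d(219/1) = 1 · 4 = 4
  d = 3: σ(3) · d(219/3) = 4 · 2 = 8
  d = 73: σ(73) · d(219/73) = 74 · 2 = 148
  d = 219: σ(219) · d(219/219) = 296 · 1 = 296
Summing: (σ * d)(219) = 4 + 8 + 148 + 296 = 456.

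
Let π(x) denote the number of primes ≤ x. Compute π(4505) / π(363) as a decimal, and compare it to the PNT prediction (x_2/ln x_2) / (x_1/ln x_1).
π(4505)/π(363) = 610/72 ≈ 8.4722;  PNT prediction ≈ 8.6952.

π(363) = 72 and π(4505) = 610, so π(4505)/π(363) ≈ 8.4722. The PNT-predicted ratio is (4505/ln(4505)) / (363/ln(363)) ≈ 8.6952. The two agree to within a few percent, as expected.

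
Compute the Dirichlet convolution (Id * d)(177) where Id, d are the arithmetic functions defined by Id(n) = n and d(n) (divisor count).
(Id * d)(177) = 305

Divisors of 177: [1, 3, 59, 177]. For each d | 177:
  d = 1: Id(1) · d(177/1) = 1 · 4 = 4
  d = 3: Id(3) · d(177/3) = 3 · 2 = 6
  d = 59: Id(59) · d(177/59) = 59 · 2 = 118
  d = 177: Id(177) · d(177/177) = 177 · 1 = 177
Summing: (Id * d)(177) = 4 + 6 + 118 + 177 = 305.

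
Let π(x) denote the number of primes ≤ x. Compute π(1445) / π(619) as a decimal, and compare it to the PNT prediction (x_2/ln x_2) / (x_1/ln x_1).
π(1445)/π(619) = 228/114 ≈ 2.0000;  PNT prediction ≈ 2.0624.

π(619) = 114 and π(1445) = 228, so π(1445)/π(619) ≈ 2.0000. The PNT-predicted ratio is (1445/ln(1445)) / (619/ln(619)) ≈ 2.0624. The two agree to within a few percent, as expected.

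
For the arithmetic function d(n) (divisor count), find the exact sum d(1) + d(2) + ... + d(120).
Σ_{n ≤ 120} d(n) = 602

Compute d(n) for each 1 ≤ n ≤ 120: d(1) = 1, d(2) = 2, d(3) = 2, d(4) = 3, d(5) = 2, d(6) = 4, d(7) = 2, d(8) = 4, d(9) = 3, d(10) = 4, d(11) = 2, d(12) = 6, d(13) = 2, d(14) = 4, d(15) = 4, d(16) = 5, d(17) = 2, d(18) = 6, d(19) = 2, d(20) = 6, d(21) = 4, d(22) = 4, d(23) = 2, d(24) = 8, d(25) = 3, d(26) = 4, d(27) = 4, d(28) = 6, d(29) = 2, d(30) = 8, d(31) = 2, d(32) = 6, d(33) = 4, d(34) = 4, d(35) = 4, d(36) = 9, d(37) = 2, d(38) = 4, d(39) = 4, d(40) = 8, d(41) = 2, d(42) = 8, d(43) = 2, d(44) = 6, d(45) = 6, d(46) = 4, d(47) = 2, d(48) = 10, d(49) = 3, d(50) = 6, d(51) = 4, d(52) = 6, d(53) = 2, d(54) = 8, d(55) = 4, d(56) = 8, d(57) = 4, d(58) = 4, d(59) = 2, d(60) = 12, d(61) = 2, d(62) = 4, d(63) = 6, d(64) = 7, d(65) = 4, d(66) = 8, d(67) = 2, d(68) = 6, d(69) = 4, d(70) = 8, d(71) = 2, d(72) = 12, d(73) = 2, d(74) = 4, d(75) = 6, d(76) = 6, d(77) = 4, d(78) = 8, d(79) = 2, d(80) = 10, d(81) = 5, d(82) = 4, d(83) = 2, d(84) = 12, d(85) = 4, d(86) = 4, d(87) = 4, d(88) = 8, d(89) = 2, d(90) = 12, d(91) = 4, d(92) = 6, d(93) = 4, d(94) = 4, d(95) = 4, d(96) = 12, d(97) = 2, d(98) = 6, d(99) = 6, d(100) = 9, d(101) = 2, d(102) = 8, d(103) = 2, d(104) = 8, d(105) = 8, d(106) = 4, d(107) = 2, d(108) = 12, d(109) = 2, d(110) = 8, d(111) = 4, d(112) = 10, d(113) = 2, d(114) = 8, d(115) = 4, d(116) = 6, d(117) = 6, d(118) = 4, d(119) = 4, d(120) = 16. Summing all 120 values: 602. (Dirichlet's divisor formula: Σ_{n ≤ x} d(n) = x ln(x) + (2γ − 1) x + O(√x). For x = 120, the asymptotic estimate is ≈ 593.03.)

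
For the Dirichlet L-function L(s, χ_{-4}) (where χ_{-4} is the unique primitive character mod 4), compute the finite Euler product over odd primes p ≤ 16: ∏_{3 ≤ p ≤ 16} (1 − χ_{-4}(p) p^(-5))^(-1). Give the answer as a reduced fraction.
∏ = 700807599951834375/703510729567397888

The odd primes p ≤ 16 are [3, 5, 7, 11, 13]. For each, χ(p) = 1 if p ≡ 1 mod 4, χ(p) = −1 if p ≡ 3 mod 4. Taking (1 − χ(p)/p^5)^(-1) = p^5/(p^5 − χ(p)): (1 − (-1)/3^5)^(-1) · (1 − (1)/5^5)^(-1) · (1 − (-1)/7^5)^(-1) · (1 − (-1)/11^5)^(-1) · (1 − (1)/13^5)^(-1) = 700807599951834375/703510729567397888.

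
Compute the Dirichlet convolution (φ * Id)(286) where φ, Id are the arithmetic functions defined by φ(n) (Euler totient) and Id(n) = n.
(φ * Id)(286) = 1575

Divisors of 286: [1, 2, 11, 13, 22, 26, 143, 286]. For each d | 286:
  d = 1: φ(1) · Id(286/1) = 1 · 286 = 286
  d = 2: φ(2) · Id(286/2) = 1 · 143 = 143
  d = 11: φ(11) · Id(286/11) = 10 · 26 = 260
  d = 13: φ(13) · Id(286/13) = 12 · 22 = 264
  d = 22: φ(22) · Id(286/22) = 10 · 13 = 130
  d = 26: φ(26) · Id(286/26) = 12 · 11 = 132
  d = 143: φ(143) · Id(286/143) = 120 · 2 = 240
  d = 286: φ(286) · Id(286/286) = 120 · 1 = 120
Summing: (φ * Id)(286) = 286 + 143 + 260 + 264 + 130 + 132 + 240 + 120 = 1575.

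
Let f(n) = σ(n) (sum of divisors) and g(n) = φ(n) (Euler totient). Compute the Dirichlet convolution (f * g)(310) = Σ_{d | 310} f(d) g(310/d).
(σ * φ)(310) = 2480

Divisors of 310: [1, 2, 5, 10, 31, 62, 155, 310]. For each d | 310:
  d = 1: σ(1) · φ(310/1) = 1 · 120 = 120
  d = 2: σ(2) · φ(310/2) = 3 · 120 = 360
  d = 5: σ(5) · φ(310/5) = 6 · 30 = 180
  d = 10: σ(10) · φ(310/10) = 18 · 30 = 540
  d = 31: σ(31) · φ(310/31) = 32 · 4 = 128
  d = 62: σ(62) · φ(310/62) = 96 · 4 = 384
  d = 155: σ(155) · φ(310/155) = 192 · 1 = 192
  d = 310: σ(310) · φ(310/310) = 576 · 1 = 576
Summing: (σ * φ)(310) = 120 + 360 + 180 + 540 + 128 + 384 + 192 + 576 = 2480.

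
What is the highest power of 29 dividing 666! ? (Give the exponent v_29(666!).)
v_29(666!) = 22

Legendre's formula: v_p(n!) = Σ_{k ≥ 1} ⌊n / p^k⌋. For p = 29, n = 666, the terms are:
  ⌊666/29^1⌋ = ⌊666/29⌋ = 22
(the next term ⌊666/29^2⌋ = 0, terminating the sum). Summing: v_29(666!) = 22 = 22.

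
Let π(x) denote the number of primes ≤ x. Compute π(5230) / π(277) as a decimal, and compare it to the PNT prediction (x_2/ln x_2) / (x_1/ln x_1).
π(5230)/π(277) = 694/59 ≈ 11.7627;  PNT prediction ≈ 12.4018.

π(277) = 59 and π(5230) = 694, so π(5230)/π(277) ≈ 11.7627. The PNT-predicted ratio is (5230/ln(5230)) / (277/ln(277)) ≈ 12.4018. The two agree to within a few percent, as expected.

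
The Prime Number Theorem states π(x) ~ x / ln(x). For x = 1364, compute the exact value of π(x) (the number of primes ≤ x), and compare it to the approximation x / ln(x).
π(1364) = 218;  x/ln(x) ≈ 188.97;  relative error ≈ 13.32%.

Directly count primes up to 1364: π(1364) = 218. The PNT approximation gives 1364/ln(1364) ≈ 1364/7.21818 ≈ 188.97. Relative error (π(x) − x/ln(x)) / π(x) ≈ 13.32%; the approximation is known to undercount slightly (Li(x) is a better estimate).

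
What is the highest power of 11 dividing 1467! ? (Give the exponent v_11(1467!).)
v_11(1467!) = 146

Legendre's formula: v_p(n!) = Σ_{k ≥ 1} ⌊n / p^k⌋. For p = 11, n = 1467, the terms are:
  ⌊1467/11^1⌋ = ⌊1467/11⌋ = 133
  ⌊1467/11^2⌋ = ⌊1467/121⌋ = 12
  ⌊1467/11^3⌋ = ⌊1467/1331⌋ = 1
(the next term ⌊1467/11^4⌋ = 0, terminating the sum). Summing: v_11(1467!) = 133 + 12 + 1 = 146.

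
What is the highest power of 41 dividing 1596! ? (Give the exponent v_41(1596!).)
v_41(1596!) = 38

Legendre's formula: v_p(n!) = Σ_{k ≥ 1} ⌊n / p^k⌋. For p = 41, n = 1596, the terms are:
  ⌊1596/41^1⌋ = ⌊1596/41⌋ = 38
(the next term ⌊1596/41^2⌋ = 0, terminating the sum). Summing: v_41(1596!) = 38 = 38.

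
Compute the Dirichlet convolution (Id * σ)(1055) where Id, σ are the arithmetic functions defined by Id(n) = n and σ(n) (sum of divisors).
(Id * σ)(1055) = 4653

Divisors of 1055: [1, 5, 211, 1055]. For each d | 1055:
  d = 1: Id(1) · σ(1055/1) = 1 · 1272 = 1272
  d = 5: Id(5) · σ(1055/5) = 5 · 212 = 1060
  d = 211: Id(211) · σ(1055/211) = 211 · 6 = 1266
  d = 1055: Id(1055) · σ(1055/1055) = 1055 · 1 = 1055
Summing: (Id * σ)(1055) = 1272 + 1060 + 1266 + 1055 = 4653.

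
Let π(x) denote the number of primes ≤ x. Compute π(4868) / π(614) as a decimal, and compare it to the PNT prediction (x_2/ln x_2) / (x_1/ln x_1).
π(4868)/π(614) = 651/112 ≈ 5.8125;  PNT prediction ≈ 5.9950.

π(614) = 112 and π(4868) = 651, so π(4868)/π(614) ≈ 5.8125. The PNT-predicted ratio is (4868/ln(4868)) / (614/ln(614)) ≈ 5.9950. The two agree to within a few percent, as expected.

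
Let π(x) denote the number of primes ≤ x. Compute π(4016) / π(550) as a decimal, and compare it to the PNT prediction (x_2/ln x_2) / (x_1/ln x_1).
π(4016)/π(550) = 554/101 ≈ 5.4851;  PNT prediction ≈ 5.5524.

π(550) = 101 and π(4016) = 554, so π(4016)/π(550) ≈ 5.4851. The PNT-predicted ratio is (4016/ln(4016)) / (550/ln(550)) ≈ 5.5524. The two agree to within a few percent, as expected.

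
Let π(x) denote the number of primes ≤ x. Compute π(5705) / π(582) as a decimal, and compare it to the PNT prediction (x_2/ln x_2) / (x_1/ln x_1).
π(5705)/π(582) = 751/106 ≈ 7.0849;  PNT prediction ≈ 7.2154.

π(582) = 106 and π(5705) = 751, so π(5705)/π(582) ≈ 7.0849. The PNT-predicted ratio is (5705/ln(5705)) / (582/ln(582)) ≈ 7.2154. The two agree to within a few percent, as expected.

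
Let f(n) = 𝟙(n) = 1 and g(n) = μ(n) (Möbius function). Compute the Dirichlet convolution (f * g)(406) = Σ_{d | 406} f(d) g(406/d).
(𝟙 * μ)(406) = 0

Divisors of 406: [1, 2, 7, 14, 29, 58, 203, 406]. For each d | 406:
  d = 1: 𝟙(1) · μ(406/1) = 1 · -1 = -1
  d = 2: 𝟙(2) · μ(406/2) = 1 · 1 = 1
  d = 7: 𝟙(7) · μ(406/7) = 1 · 1 = 1
  d = 14: 𝟙(14) · μ(406/14) = 1 · -1 = -1
  d = 29: 𝟙(29) · μ(406/29) = 1 · 1 = 1
  d = 58: 𝟙(58) · μ(406/58) = 1 · -1 = -1
  d = 203: 𝟙(203) · μ(406/203) = 1 · -1 = -1
  d = 406: 𝟙(406) · μ(406/406) = 1 · 1 = 1
Summing: (𝟙 * μ)(406) = -1 + 1 + 1 + -1 + 1 + -1 + -1 + 1 = 0.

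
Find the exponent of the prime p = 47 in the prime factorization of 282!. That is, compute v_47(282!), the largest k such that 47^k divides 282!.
v_47(282!) = 6

Legendre's formula: v_p(n!) = Σ_{k ≥ 1} ⌊n / p^k⌋. For p = 47, n = 282, the terms are:
  ⌊282/47^1⌋ = ⌊282/47⌋ = 6
(the next term ⌊282/47^2⌋ = 0, terminating the sum). Summing: v_47(282!) = 6 = 6.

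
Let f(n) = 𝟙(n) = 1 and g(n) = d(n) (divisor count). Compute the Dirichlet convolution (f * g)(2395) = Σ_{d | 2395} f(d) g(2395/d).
(𝟙 * d)(2395) = 9

Divisors of 2395: [1, 5, 479, 2395]. For each d | 2395:
  d = 1: 𝟙(1) · d(2395/1) = 1 · 4 = 4
  d = 5: 𝟙(5) · d(2395/5) = 1 · 2 = 2
  d = 479: 𝟙(479) · d(2395/479) = 1 · 2 = 2
  d = 2395: 𝟙(2395) · d(2395/2395) = 1 · 1 = 1
Summing: (𝟙 * d)(2395) = 4 + 2 + 2 + 1 = 9.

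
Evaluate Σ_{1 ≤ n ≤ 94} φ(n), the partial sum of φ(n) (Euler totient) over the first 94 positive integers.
Σ_{n ≤ 94} φ(n) = 2702

Compute φ(n) for each 1 ≤ n ≤ 94: φ(1) = 1, φ(2) = 1, φ(3) = 2, φ(4) = 2, φ(5) = 4, φ(6) = 2, φ(7) = 6, φ(8) = 4, φ(9) = 6, φ(10) = 4, φ(11) = 10, φ(12) = 4, φ(13) = 12, φ(14) = 6, φ(15) = 8, φ(16) = 8, φ(17) = 16, φ(18) = 6, φ(19) = 18, φ(20) = 8, φ(21) = 12, φ(22) = 10, φ(23) = 22, φ(24) = 8, φ(25) = 20, φ(26) = 12, φ(27) = 18, φ(28) = 12, φ(29) = 28, φ(30) = 8, φ(31) = 30, φ(32) = 16, φ(33) = 20, φ(34) = 16, φ(35) = 24, φ(36) = 12, φ(37) = 36, φ(38) = 18, φ(39) = 24, φ(40) = 16, φ(41) = 40, φ(42) = 12, φ(43) = 42, φ(44) = 20, φ(45) = 24, φ(46) = 22, φ(47) = 46, φ(48) = 16, φ(49) = 42, φ(50) = 20, φ(51) = 32, φ(52) = 24, φ(53) = 52, φ(54) = 18, φ(55) = 40, φ(56) = 24, φ(57) = 36, φ(58) = 28, φ(59) = 58, φ(60) = 16, φ(61) = 60, φ(62) = 30, φ(63) = 36, φ(64) = 32, φ(65) = 48, φ(66) = 20, φ(67) = 66, φ(68) = 32, φ(69) = 44, φ(70) = 24, φ(71) = 70, φ(72) = 24, φ(73) = 72, φ(74) = 36, φ(75) = 40, φ(76) = 36, φ(77) = 60, φ(78) = 24, φ(79) = 78, φ(80) = 32, φ(81) = 54, φ(82) = 40, φ(83) = 82, φ(84) = 24, φ(85) = 64, φ(86) = 42, φ(87) = 56, φ(88) = 40, φ(89) = 88, φ(90) = 24, φ(91) = 72, φ(92) = 44, φ(93) = 60, φ(94) = 46. Summing all 94 values: 2702. (Average order: Σ_{n ≤ x} φ(n) ~ (3/π²) x². For x = 94, (3/π²)·94² ≈ 2685.82.)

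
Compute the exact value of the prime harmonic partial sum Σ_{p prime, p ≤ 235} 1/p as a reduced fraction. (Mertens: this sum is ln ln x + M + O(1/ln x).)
Σ 1/p = 8762990377702925264993654890050782886250854676753323401606562622367345144099360398279019780479/4445236185272185438169240794291312557432222642727183809026451438704160103479600800432029464270

π(235) = 51, so the primes ≤ 235 are [2, 3, 5, 7, 11, 13, 17, 19, 23, 29, 31, 37, 41, 43, 47, 53, 59, 61, 67, 71, 73, 79, 83, 89, 97, 101, 103, 107, 109, 113, 127, 131, 137, 139, 149, 151, 157, 163, 167, 173, 179, 181, 191, 193, 197, 199, 211, 223, 227, 229, 233]. Summing 1/p over these primes: 8762990377702925264993654890050782886250854676753323401606562622367345144099360398279019780479/4445236185272185438169240794291312557432222642727183809026451438704160103479600800432029464270 ≈ 1.9713. Mertens estimate ln ln(235) + 0.2615 ≈ 1.9589.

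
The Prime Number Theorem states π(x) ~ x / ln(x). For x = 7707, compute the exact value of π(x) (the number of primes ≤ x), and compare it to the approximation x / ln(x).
π(7707) = 978;  x/ln(x) ≈ 861.13;  relative error ≈ 11.95%.

Directly count primes up to 7707: π(7707) = 978. The PNT approximation gives 7707/ln(7707) ≈ 7707/8.94988 ≈ 861.13. Relative error (π(x) − x/ln(x)) / π(x) ≈ 11.95%; the approximation is known to undercount slightly (Li(x) is a better estimate).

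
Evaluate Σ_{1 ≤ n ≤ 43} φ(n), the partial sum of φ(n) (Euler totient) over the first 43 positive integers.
Σ_{n ≤ 43} φ(n) = 584

Compute φ(n) for each 1 ≤ n ≤ 43: φ(1) = 1, φ(2) = 1, φ(3) = 2, φ(4) = 2, φ(5) = 4, φ(6) = 2, φ(7) = 6, φ(8) = 4, φ(9) = 6, φ(10) = 4, φ(11) = 10, φ(12) = 4, φ(13) = 12, φ(14) = 6, φ(15) = 8, φ(16) = 8, φ(17) = 16, φ(18) = 6, φ(19) = 18, φ(20) = 8, φ(21) = 12, φ(22) = 10, φ(23) = 22, φ(24) = 8, φ(25) = 20, φ(26) = 12, φ(27) = 18, φ(28) = 12, φ(29) = 28, φ(30) = 8, φ(31) = 30, φ(32) = 16, φ(33) = 20, φ(34) = 16, φ(35) = 24, φ(36) = 12, φ(37) = 36, φ(38) = 18, φ(39) = 24, φ(40) = 16, φ(41) = 40, φ(42) = 12, φ(43) = 42. Summing all 43 values: 584. (Average order: Σ_{n ≤ x} φ(n) ~ (3/π²) x². For x = 43, (3/π²)·43² ≈ 562.03.)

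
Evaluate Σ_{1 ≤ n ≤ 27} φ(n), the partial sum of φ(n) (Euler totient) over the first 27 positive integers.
Σ_{n ≤ 27} φ(n) = 230

Compute φ(n) for each 1 ≤ n ≤ 27: φ(1) = 1, φ(2) = 1, φ(3) = 2, φ(4) = 2, φ(5) = 4, φ(6) = 2, φ(7) = 6, φ(8) = 4, φ(9) = 6, φ(10) = 4, φ(11) = 10, φ(12) = 4, φ(13) = 12, φ(14) = 6, φ(15) = 8, φ(16) = 8, φ(17) = 16, φ(18) = 6, φ(19) = 18, φ(20) = 8, φ(21) = 12, φ(22) = 10, φ(23) = 22, φ(24) = 8, φ(25) = 20, φ(26) = 12, φ(27) = 18. Summing all 27 values: 230. (Average order: Σ_{n ≤ x} φ(n) ~ (3/π²) x². For x = 27, (3/π²)·27² ≈ 221.59.)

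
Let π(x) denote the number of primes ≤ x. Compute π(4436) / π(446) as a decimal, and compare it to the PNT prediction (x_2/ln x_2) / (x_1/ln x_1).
π(4436)/π(446) = 602/86 ≈ 7.0000;  PNT prediction ≈ 7.2253.

π(446) = 86 and π(4436) = 602, so π(4436)/π(446) ≈ 7.0000. The PNT-predicted ratio is (4436/ln(4436)) / (446/ln(446)) ≈ 7.2253. The two agree to within a few percent, as expected.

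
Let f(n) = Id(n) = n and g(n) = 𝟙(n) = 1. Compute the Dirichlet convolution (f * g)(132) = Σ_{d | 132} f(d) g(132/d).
(Id * 𝟙)(132) = 336

Divisors of 132: [1, 2, 3, 4, 6, 11, 12, 22, 33, 44, 66, 132]. For each d | 132:
  d = 1: Id(1) · 𝟙(132/1) = 1 · 1 = 1
  d = 2: Id(2) · 𝟙(132/2) = 2 · 1 = 2
  d = 3: Id(3) · 𝟙(132/3) = 3 · 1 = 3
  d = 4: Id(4) · 𝟙(132/4) = 4 · 1 = 4
  d = 6: Id(6) · 𝟙(132/6) = 6 · 1 = 6
  d = 11: Id(11) · 𝟙(132/11) = 11 · 1 = 11
  d = 12: Id(12) · 𝟙(132/12) = 12 · 1 = 12
  d = 22: Id(22) · 𝟙(132/22) = 22 · 1 = 22
  d = 33: Id(33) · 𝟙(132/33) = 33 · 1 = 33
  d = 44: Id(44) · 𝟙(132/44) = 44 · 1 = 44
  d = 66: Id(66) · 𝟙(132/66) = 66 · 1 = 66
  d = 132: Id(132) · 𝟙(132/132) = 132 · 1 = 132
Summing: (Id * 𝟙)(132) = 1 + 2 + 3 + 4 + 6 + 11 + 12 + 22 + 33 + 44 + 66 + 132 = 336.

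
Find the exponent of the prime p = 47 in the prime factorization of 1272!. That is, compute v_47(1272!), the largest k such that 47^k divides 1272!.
v_47(1272!) = 27

Legendre's formula: v_p(n!) = Σ_{k ≥ 1} ⌊n / p^k⌋. For p = 47, n = 1272, the terms are:
  ⌊1272/47^1⌋ = ⌊1272/47⌋ = 27
(the next term ⌊1272/47^2⌋ = 0, terminating the sum). Summing: v_47(1272!) = 27 = 27.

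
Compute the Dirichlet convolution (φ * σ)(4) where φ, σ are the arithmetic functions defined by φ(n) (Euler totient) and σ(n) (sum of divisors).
(φ * σ)(4) = 12

Divisors of 4: [1, 2, 4]. For each d | 4:
  d = 1: φ(1) · σ(4/1) = 1 · 7 = 7
  d = 2: φ(2) · σ(4/2) = 1 · 3 = 3
  d = 4: φ(4) · σ(4/4) = 2 · 1 = 2
Summing: (φ * σ)(4) = 7 + 3 + 2 = 12.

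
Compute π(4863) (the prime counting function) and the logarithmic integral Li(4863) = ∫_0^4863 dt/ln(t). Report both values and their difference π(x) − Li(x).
π(4863) = 651;  Li(4863) ≈ 668.17;  π(x) − Li(x) ≈ -17.17.

Direct count of primes ≤ 4863 gives π(4863) = 651. Numerical evaluation of the logarithmic integral gives Li(4863) ≈ 668.17. The difference π(x) − Li(x) ≈ -17.17 is typically negative for small/moderate x (Li(x) overestimates), though Littlewood's theorem shows this sign changes infinitely often.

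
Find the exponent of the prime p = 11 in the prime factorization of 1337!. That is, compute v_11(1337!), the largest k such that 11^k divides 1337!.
v_11(1337!) = 133

Legendre's formula: v_p(n!) = Σ_{k ≥ 1} ⌊n / p^k⌋. For p = 11, n = 1337, the terms are:
  ⌊1337/11^1⌋ = ⌊1337/11⌋ = 121
  ⌊1337/11^2⌋ = ⌊1337/121⌋ = 11
  ⌊1337/11^3⌋ = ⌊1337/1331⌋ = 1
(the next term ⌊1337/11^4⌋ = 0, terminating the sum). Summing: v_11(1337!) = 121 + 11 + 1 = 133.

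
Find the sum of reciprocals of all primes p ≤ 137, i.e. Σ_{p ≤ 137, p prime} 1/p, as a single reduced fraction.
Σ 1/p = 134916993045244813891851972880537444693266047783313727/72047817630210000485677936198920432067383702541010310

π(137) = 33, so the primes ≤ 137 are [2, 3, 5, 7, 11, 13, 17, 19, 23, 29, 31, 37, 41, 43, 47, 53, 59, 61, 67, 71, 73, 79, 83, 89, 97, 101, 103, 107, 109, 113, 127, 131, 137]. Summing 1/p over these primes: 134916993045244813891851972880537444693266047783313727/72047817630210000485677936198920432067383702541010310 ≈ 1.8726. Mertens estimate ln ln(137) + 0.2615 ≈ 1.8548.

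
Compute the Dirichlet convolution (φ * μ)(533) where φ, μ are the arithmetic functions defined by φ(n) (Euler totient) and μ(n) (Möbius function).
(φ * μ)(533) = 429

Divisors of 533: [1, 13, 41, 533]. For each d | 533:
  d = 1: φ(1) · μ(533/1) = 1 · 1 = 1
  d = 13: φ(13) · μ(533/13) = 12 · -1 = -12
  d = 41: φ(41) · μ(533/41) = 40 · -1 = -40
  d = 533: φ(533) · μ(533/533) = 480 · 1 = 480
Summing: (φ * μ)(533) = 1 + -12 + -40 + 480 = 429.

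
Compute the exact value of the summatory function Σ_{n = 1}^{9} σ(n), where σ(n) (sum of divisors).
Σ_{n ≤ 9} σ(n) = 69

Compute σ(n) for each 1 ≤ n ≤ 9: σ(1) = 1, σ(2) = 3, σ(3) = 4, σ(4) = 7, σ(5) = 6, σ(6) = 12, σ(7) = 8, σ(8) = 15, σ(9) = 13. Summing all 9 values: 69. (Average order: Σ_{n ≤ x} σ(n) ~ (π²/12) x². For x = 9, (π²/12)·9² ≈ 66.62.)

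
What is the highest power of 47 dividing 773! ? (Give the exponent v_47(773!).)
v_47(773!) = 16

Legendre's formula: v_p(n!) = Σ_{k ≥ 1} ⌊n / p^k⌋. For p = 47, n = 773, the terms are:
  ⌊773/47^1⌋ = ⌊773/47⌋ = 16
(the next term ⌊773/47^2⌋ = 0, terminating the sum). Summing: v_47(773!) = 16 = 16.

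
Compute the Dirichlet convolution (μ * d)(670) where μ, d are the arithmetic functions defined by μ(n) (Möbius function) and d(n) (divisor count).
(μ * d)(670) = 1

Divisors of 670: [1, 2, 5, 10, 67, 134, 335, 670]. For each d | 670:
  d = 1: μ(1) · d(670/1) = 1 · 8 = 8
  d = 2: μ(2) · d(670/2) = -1 · 4 = -4
  d = 5: μ(5) · d(670/5) = -1 · 4 = -4
  d = 10: μ(10) · d(670/10) = 1 · 2 = 2
  d = 67: μ(67) · d(670/67) = -1 · 4 = -4
  d = 134: μ(134) · d(670/134) = 1 · 2 = 2
  d = 335: μ(335) · d(670/335) = 1 · 2 = 2
  d = 670: μ(670) · d(670/670) = -1 · 1 = -1
Summing: (μ * d)(670) = 8 + -4 + -4 + 2 + -4 + 2 + 2 + -1 = 1.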